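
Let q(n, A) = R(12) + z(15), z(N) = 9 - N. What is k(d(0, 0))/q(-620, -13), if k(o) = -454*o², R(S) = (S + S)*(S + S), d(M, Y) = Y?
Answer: 0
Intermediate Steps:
R(S) = 4*S² (R(S) = (2*S)*(2*S) = 4*S²)
q(n, A) = 570 (q(n, A) = 4*12² + (9 - 1*15) = 4*144 + (9 - 15) = 576 - 6 = 570)
k(d(0, 0))/q(-620, -13) = -454*0²/570 = -454*0*(1/570) = 0*(1/570) = 0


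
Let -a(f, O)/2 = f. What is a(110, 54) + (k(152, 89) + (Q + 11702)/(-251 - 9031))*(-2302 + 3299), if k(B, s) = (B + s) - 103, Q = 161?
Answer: 1263203801/9282 ≈ 1.3609e+5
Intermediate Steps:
k(B, s) = -103 + B + s
a(f, O) = -2*f
a(110, 54) + (k(152, 89) + (Q + 11702)/(-251 - 9031))*(-2302 + 3299) = -2*110 + ((-103 + 152 + 89) + (161 + 11702)/(-251 - 9031))*(-2302 + 3299) = -220 + (138 + 11863/(-9282))*997 = -220 + (138 + 11863*(-1/9282))*997 = -220 + (138 - 11863/9282)*997 = -220 + (1269053/9282)*997 = -220 + 1265245841/9282 = 1263203801/9282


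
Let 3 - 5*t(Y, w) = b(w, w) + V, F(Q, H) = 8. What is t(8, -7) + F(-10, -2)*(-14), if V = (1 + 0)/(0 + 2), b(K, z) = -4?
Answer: -1107/10 ≈ -110.70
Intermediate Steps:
V = ½ (V = 1/2 = 1*(½) = ½ ≈ 0.50000)
t(Y, w) = 13/10 (t(Y, w) = ⅗ - (-4 + ½)/5 = ⅗ - ⅕*(-7/2) = ⅗ + 7/10 = 13/10)
t(8, -7) + F(-10, -2)*(-14) = 13/10 + 8*(-14) = 13/10 - 112 = -1107/10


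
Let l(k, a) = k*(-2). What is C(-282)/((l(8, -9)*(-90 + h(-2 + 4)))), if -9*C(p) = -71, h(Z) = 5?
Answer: 71/12240 ≈ 0.0058006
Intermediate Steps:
l(k, a) = -2*k
C(p) = 71/9 (C(p) = -⅑*(-71) = 71/9)
C(-282)/((l(8, -9)*(-90 + h(-2 + 4)))) = 71/(9*(((-2*8)*(-90 + 5)))) = 71/(9*((-16*(-85)))) = (71/9)/1360 = (71/9)*(1/1360) = 71/12240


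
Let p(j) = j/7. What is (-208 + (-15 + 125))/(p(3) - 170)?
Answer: 686/1187 ≈ 0.57793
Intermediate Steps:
p(j) = j/7 (p(j) = j*(⅐) = j/7)
(-208 + (-15 + 125))/(p(3) - 170) = (-208 + (-15 + 125))/((⅐)*3 - 170) = (-208 + 110)/(3/7 - 170) = -98/(-1187/7) = -98*(-7/1187) = 686/1187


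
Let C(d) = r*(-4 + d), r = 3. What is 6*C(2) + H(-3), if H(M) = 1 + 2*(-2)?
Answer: -39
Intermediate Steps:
H(M) = -3 (H(M) = 1 - 4 = -3)
C(d) = -12 + 3*d (C(d) = 3*(-4 + d) = -12 + 3*d)
6*C(2) + H(-3) = 6*(-12 + 3*2) - 3 = 6*(-12 + 6) - 3 = 6*(-6) - 3 = -36 - 3 = -39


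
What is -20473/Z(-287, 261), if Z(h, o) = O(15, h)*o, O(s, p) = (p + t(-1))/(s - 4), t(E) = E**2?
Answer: 20473/6786 ≈ 3.0169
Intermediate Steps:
O(s, p) = (1 + p)/(-4 + s) (O(s, p) = (p + (-1)**2)/(s - 4) = (p + 1)/(-4 + s) = (1 + p)/(-4 + s))
Z(h, o) = o*(1/11 + h/11) (Z(h, o) = ((1 + h)/(-4 + 15))*o = ((1 + h)/11)*o = (1/11 + h/11)*o = o*(1/11 + h/11))
-20473/Z(-287, 261) = -20473*11/(261*(1 - 287)) = -20473/((1/11)*261*(-286)) = -20473/(-6786) = -20473*(-1/6786) = 20473/6786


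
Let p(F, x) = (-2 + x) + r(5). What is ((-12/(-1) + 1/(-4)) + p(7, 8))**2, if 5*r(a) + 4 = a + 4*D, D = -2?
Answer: 106929/400 ≈ 267.32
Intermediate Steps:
r(a) = -12/5 + a/5 (r(a) = -4/5 + (a + 4*(-2))/5 = -4/5 + (a - 8)/5 = -4/5 + (-8 + a)/5 = -4/5 + (-8/5 + a/5) = -12/5 + a/5)
p(F, x) = -17/5 + x (p(F, x) = (-2 + x) + (-12/5 + (1/5)*5) = (-2 + x) + (-12/5 + 1) = (-2 + x) - 7/5 = -17/5 + x)
((-12/(-1) + 1/(-4)) + p(7, 8))**2 = ((-12/(-1) + 1/(-4)) + (-17/5 + 8))**2 = ((-12*(-1) + 1*(-1/4)) + 23/5)**2 = ((12 - 1/4) + 23/5)**2 = (47/4 + 23/5)**2 = (327/20)**2 = 106929/400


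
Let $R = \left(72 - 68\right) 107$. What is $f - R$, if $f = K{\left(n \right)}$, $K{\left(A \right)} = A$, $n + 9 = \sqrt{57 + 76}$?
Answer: $-437 + \sqrt{133} \approx -425.47$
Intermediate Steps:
$n = -9 + \sqrt{133}$ ($n = -9 + \sqrt{57 + 76} = -9 + \sqrt{133} \approx 2.5326$)
$f = -9 + \sqrt{133} \approx 2.5326$
$R = 428$ ($R = 4 \cdot 107 = 428$)
$f - R = \left(-9 + \sqrt{133}\right) - 428 = -437 + \sqrt{133}$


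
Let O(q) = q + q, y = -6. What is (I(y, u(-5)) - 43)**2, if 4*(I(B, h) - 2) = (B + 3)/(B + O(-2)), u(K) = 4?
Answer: 2679769/1600 ≈ 1674.9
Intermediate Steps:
O(q) = 2*q
I(B, h) = 2 + (3 + B)/(4*(-4 + B)) (I(B, h) = 2 + ((B + 3)/(B + 2*(-2)))/4 = 2 + ((3 + B)/(B - 4))/4 = 2 + ((3 + B)/(-4 + B))/4 = 2 + (3 + B)/(4*(-4 + B)))
(I(y, u(-5)) - 43)**2 = ((-29 + 9*(-6))/(4*(-4 - 6)) - 43)**2 = ((1/4)*(-29 - 54)/(-10) - 43)**2 = ((1/4)*(-1/10)*(-83) - 43)**2 = (83/40 - 43)**2 = (-1637/40)**2 = 2679769/1600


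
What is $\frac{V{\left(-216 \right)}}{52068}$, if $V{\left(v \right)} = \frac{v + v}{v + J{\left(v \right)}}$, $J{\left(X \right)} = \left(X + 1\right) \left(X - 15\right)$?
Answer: $- \frac{12}{71519737} \approx -1.6779 \cdot 10^{-7}$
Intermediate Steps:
$J{\left(X \right)} = \left(1 + X\right) \left(-15 + X\right)$
$V{\left(v \right)} = \frac{2 v}{-15 + v^{2} - 13 v}$ ($V{\left(v \right)} = \frac{v + v}{v - \left(15 - v^{2} + 14 v\right)} = \frac{2 v}{-15 + v^{2} - 13 v}$)
$\frac{V{\left(-216 \right)}}{52068} = \frac{2 \left(-216\right) \frac{1}{-15 + \left(-216\right)^{2} - -2808}}{52068} = 2 \left(-216\right) \frac{1}{-15 + 46656 + 2808} \cdot \frac{1}{52068} = 2 \left(-216\right) \frac{1}{49449} \cdot \frac{1}{52068} = \left(- \frac{144}{16483}\right) \frac{1}{52068} = - \frac{12}{71519737}$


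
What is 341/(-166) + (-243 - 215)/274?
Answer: -84731/22742 ≈ -3.7257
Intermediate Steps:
341/(-166) + (-243 - 215)/274 = 341*(-1/166) - 458*1/274 = -341/166 - 229/137 = -84731/22742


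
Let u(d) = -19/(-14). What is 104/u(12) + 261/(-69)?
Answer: 31835/437 ≈ 72.849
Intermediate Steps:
u(d) = 19/14 (u(d) = -19*(-1/14) = 19/14)
104/u(12) + 261/(-69) = 104/(19/14) + 261/(-69) = 104*(14/19) + 261*(-1/69) = 1456/19 - 87/23 = 31835/437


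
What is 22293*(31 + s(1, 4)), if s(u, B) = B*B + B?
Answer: 1136943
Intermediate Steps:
s(u, B) = B + B² (s(u, B) = B² + B = B + B²)
22293*(31 + s(1, 4)) = 22293*(31 + 4*(1 + 4)) = 22293*(31 + 4*5) = 22293*(31 + 20) = 22293*51 = 1136943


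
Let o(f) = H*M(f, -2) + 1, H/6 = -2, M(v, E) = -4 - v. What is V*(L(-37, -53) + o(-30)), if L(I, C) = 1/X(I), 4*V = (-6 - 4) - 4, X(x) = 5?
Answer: 5439/5 ≈ 1087.8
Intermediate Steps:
H = -12 (H = 6*(-2) = -12)
o(f) = 49 + 12*f (o(f) = -12*(-4 - f) + 1 = (48 + 12*f) + 1 = 49 + 12*f)
V = -7/2 (V = ((-6 - 4) - 4)/4 = (-10 - 4)/4 = (¼)*(-14) = -7/2 ≈ -3.5000)
L(I, C) = ⅕ (L(I, C) = 1/5 = ⅕)
V*(L(-37, -53) + o(-30)) = -7*(⅕ + (49 + 12*(-30)))/2 = -7*(⅕ + (49 - 360))/2 = -7*(⅕ - 311)/2 = -7/2*(-1554/5) = 5439/5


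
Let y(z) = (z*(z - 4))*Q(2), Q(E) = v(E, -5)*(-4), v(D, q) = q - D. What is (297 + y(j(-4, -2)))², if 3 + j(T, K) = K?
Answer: 2424249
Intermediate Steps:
j(T, K) = -3 + K
Q(E) = 20 + 4*E (Q(E) = (-5 - E)*(-4) = 20 + 4*E)
y(z) = 28*z*(-4 + z) (y(z) = (z*(z - 4))*(20 + 4*2) = (z*(-4 + z))*(20 + 8) = (z*(-4 + z))*28 = 28*z*(-4 + z))
(297 + y(j(-4, -2)))² = (297 + 28*(-3 - 2)*(-4 + (-3 - 2)))² = (297 + 28*(-5)*(-4 - 5))² = (297 + 28*(-5)*(-9))² = (297 + 1260)² = 1557² = 2424249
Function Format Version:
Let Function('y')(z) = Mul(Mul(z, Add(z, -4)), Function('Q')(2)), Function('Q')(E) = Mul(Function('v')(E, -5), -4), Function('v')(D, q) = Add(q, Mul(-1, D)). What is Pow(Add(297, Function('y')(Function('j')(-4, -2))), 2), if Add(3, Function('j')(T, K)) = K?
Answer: 2424249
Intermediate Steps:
Function('j')(T, K) = Add(-3, K)
Function('Q')(E) = Add(20, Mul(4, E)) (Function('Q')(E) = Mul(Add(-5, Mul(-1, E)), -4) = Add(20, Mul(4, E)))
Function('y')(z) = Mul(28, z, Add(-4, z)) (Function('y')(z) = Mul(Mul(z, Add(z, -4)), Add(20, Mul(4, 2))) = Mul(Mul(z, Add(-4, z)), Add(20, 8)) = Mul(Mul(z, Add(-4, z)), 28) = Mul(28, z, Add(-4, z)))
Pow(Add(297, Function('y')(Function('j')(-4, -2))), 2) = Pow(Add(297, Mul(28, Add(-3, -2), Add(-4, Add(-3, -2)))), 2) = Pow(Add(297, Mul(28, -5, Add(-4, -5))), 2) = Pow(Add(297, Mul(28, -5, -9)), 2) = Pow(Add(297, 1260), 2) = Pow(1557, 2) = 2424249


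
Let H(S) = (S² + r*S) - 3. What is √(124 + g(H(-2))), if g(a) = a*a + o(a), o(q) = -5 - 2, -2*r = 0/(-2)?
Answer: √118 ≈ 10.863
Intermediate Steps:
r = 0 (r = -0/(-2) = -0*(-1)/2 = -½*0 = 0)
o(q) = -7
H(S) = -3 + S² (H(S) = (S² + 0*S) - 3 = (S² + 0) - 3 = S² - 3 = -3 + S²)
g(a) = -7 + a² (g(a) = a*a - 7 = a² - 7 = -7 + a²)
√(124 + g(H(-2))) = √(124 + (-7 + (-3 + (-2)²)²)) = √(124 + (-7 + (-3 + 4)²)) = √(124 + (-7 + 1²)) = √(124 + (-7 + 1)) = √(124 - 6) = √118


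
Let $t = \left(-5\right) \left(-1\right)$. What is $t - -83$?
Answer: $88$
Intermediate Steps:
$t = 5$
$t - -83 = 5 - -83 = 5 + 83 = 88$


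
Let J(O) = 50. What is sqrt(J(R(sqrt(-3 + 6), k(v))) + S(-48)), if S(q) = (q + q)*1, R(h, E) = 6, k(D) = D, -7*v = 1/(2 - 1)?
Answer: I*sqrt(46) ≈ 6.7823*I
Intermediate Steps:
v = -1/7 (v = -1/(7*(2 - 1)) = -1/7/1 = -1/7*1 = -1/7 ≈ -0.14286)
S(q) = 2*q (S(q) = (2*q)*1 = 2*q)
sqrt(J(R(sqrt(-3 + 6), k(v))) + S(-48)) = sqrt(50 + 2*(-48)) = sqrt(50 - 96) = sqrt(-46) = I*sqrt(46)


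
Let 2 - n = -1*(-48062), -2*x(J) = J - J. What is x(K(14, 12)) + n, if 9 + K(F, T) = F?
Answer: -48060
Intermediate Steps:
K(F, T) = -9 + F
x(J) = 0 (x(J) = -(J - J)/2 = -1/2*0 = 0)
n = -48060 (n = 2 - (-1)*(-48062) = 2 - 1*48062 = 2 - 48062 = -48060)
x(K(14, 12)) + n = 0 - 48060 = -48060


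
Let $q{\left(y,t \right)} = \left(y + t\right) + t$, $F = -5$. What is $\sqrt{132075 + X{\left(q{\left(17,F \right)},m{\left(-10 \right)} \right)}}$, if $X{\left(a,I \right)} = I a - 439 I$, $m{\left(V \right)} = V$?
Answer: $3 \sqrt{15155} \approx 369.32$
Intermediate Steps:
$q{\left(y,t \right)} = y + 2 t$ ($q{\left(y,t \right)} = \left(t + y\right) + t = y + 2 t$)
$X{\left(a,I \right)} = - 439 I + I a$
$\sqrt{132075 + X{\left(q{\left(17,F \right)},m{\left(-10 \right)} \right)}} = \sqrt{132075 - 10 \left(-439 + \left(17 + 2 \left(-5\right)\right)\right)} = \sqrt{132075 - 10 \left(-439 + \left(17 - 10\right)\right)} = \sqrt{132075 - 10 \left(-439 + 7\right)} = \sqrt{132075 - -4320} = \sqrt{132075 + 4320} = \sqrt{136395} = 3 \sqrt{15155}$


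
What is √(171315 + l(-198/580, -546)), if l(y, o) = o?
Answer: √170769 ≈ 413.24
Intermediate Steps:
√(171315 + l(-198/580, -546)) = √(171315 - 546) = √170769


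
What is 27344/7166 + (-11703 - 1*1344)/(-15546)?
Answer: 86430771/18567106 ≈ 4.6550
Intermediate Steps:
27344/7166 + (-11703 - 1*1344)/(-15546) = 27344*(1/7166) + (-11703 - 1344)*(-1/15546) = 13672/3583 - 13047*(-1/15546) = 13672/3583 + 4349/5182 = 86430771/18567106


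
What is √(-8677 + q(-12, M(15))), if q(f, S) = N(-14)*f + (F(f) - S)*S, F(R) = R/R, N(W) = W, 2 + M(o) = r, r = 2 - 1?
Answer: I*√8511 ≈ 92.255*I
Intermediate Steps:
r = 1
M(o) = -1 (M(o) = -2 + 1 = -1)
F(R) = 1
q(f, S) = -14*f + S*(1 - S) (q(f, S) = -14*f + (1 - S)*S = -14*f + S*(1 - S))
√(-8677 + q(-12, M(15))) = √(-8677 + (-1 - 1*(-1)² - 14*(-12))) = √(-8677 + (-1 - 1*1 + 168)) = √(-8677 + (-1 - 1 + 168)) = √(-8677 + 166) = √(-8511) = I*√8511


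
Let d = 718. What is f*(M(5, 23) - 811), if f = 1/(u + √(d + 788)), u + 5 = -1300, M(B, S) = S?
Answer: 342780/567173 + 788*√1506/1701519 ≈ 0.62234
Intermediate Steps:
u = -1305 (u = -5 - 1300 = -1305)
f = 1/(-1305 + √1506) (f = 1/(-1305 + √(718 + 788)) = 1/(-1305 + √1506) ≈ -0.00078977)
f*(M(5, 23) - 811) = (-435/567173 - √1506/1701519)*(23 - 811) = (-435/567173 - √1506/1701519)*(-788) = 342780/567173 + 788*√1506/1701519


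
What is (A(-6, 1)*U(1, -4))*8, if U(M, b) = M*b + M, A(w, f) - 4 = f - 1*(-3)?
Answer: -192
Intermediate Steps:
A(w, f) = 7 + f (A(w, f) = 4 + (f - 1*(-3)) = 4 + (f + 3) = 4 + (3 + f) = 7 + f)
U(M, b) = M + M*b
(A(-6, 1)*U(1, -4))*8 = ((7 + 1)*(1*(1 - 4)))*8 = (8*(1*(-3)))*8 = (8*(-3))*8 = -24*8 = -192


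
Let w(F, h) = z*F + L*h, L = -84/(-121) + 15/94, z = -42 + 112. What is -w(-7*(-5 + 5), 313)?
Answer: -3039543/11374 ≈ -267.24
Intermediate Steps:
z = 70
L = 9711/11374 (L = -84*(-1/121) + 15*(1/94) = 84/121 + 15/94 = 9711/11374 ≈ 0.85379)
w(F, h) = 70*F + 9711*h/11374
-w(-7*(-5 + 5), 313) = -(70*(-7*(-5 + 5)) + (9711/11374)*313) = -(70*(-7*0) + 3039543/11374) = -(70*0 + 3039543/11374) = -(0 + 3039543/11374) = -1*3039543/11374 = -3039543/11374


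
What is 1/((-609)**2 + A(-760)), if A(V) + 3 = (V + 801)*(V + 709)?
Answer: 1/368787 ≈ 2.7116e-6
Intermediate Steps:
A(V) = -3 + (709 + V)*(801 + V) (A(V) = -3 + (V + 801)*(V + 709) = -3 + (801 + V)*(709 + V) = -3 + (709 + V)*(801 + V))
1/((-609)**2 + A(-760)) = 1/((-609)**2 + (567906 + (-760)**2 + 1510*(-760))) = 1/(370881 + (567906 + 577600 - 1147600)) = 1/(370881 - 2094) = 1/368787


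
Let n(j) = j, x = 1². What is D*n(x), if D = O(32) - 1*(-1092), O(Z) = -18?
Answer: 1074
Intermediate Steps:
x = 1
D = 1074 (D = -18 - 1*(-1092) = -18 + 1092 = 1074)
D*n(x) = 1074*1 = 1074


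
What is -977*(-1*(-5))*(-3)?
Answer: 14655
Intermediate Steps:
-977*(-1*(-5))*(-3) = -4885*(-3) = -977*(-15) = 14655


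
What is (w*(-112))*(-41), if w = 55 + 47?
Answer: 468384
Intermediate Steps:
w = 102
(w*(-112))*(-41) = (102*(-112))*(-41) = -11424*(-41) = 468384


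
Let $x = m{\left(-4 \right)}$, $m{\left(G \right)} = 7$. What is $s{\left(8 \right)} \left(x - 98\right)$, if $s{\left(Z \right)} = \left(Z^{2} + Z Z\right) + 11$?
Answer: $-12649$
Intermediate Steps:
$x = 7$
$s{\left(Z \right)} = 11 + 2 Z^{2}$ ($s{\left(Z \right)} = \left(Z^{2} + Z^{2}\right) + 11 = 2 Z^{2} + 11 = 11 + 2 Z^{2}$)
$s{\left(8 \right)} \left(x - 98\right) = \left(11 + 2 \cdot 8^{2}\right) \left(7 - 98\right) = \left(11 + 2 \cdot 64\right) \left(-91\right) = \left(11 + 128\right) \left(-91\right) = 139 \left(-91\right) = -12649$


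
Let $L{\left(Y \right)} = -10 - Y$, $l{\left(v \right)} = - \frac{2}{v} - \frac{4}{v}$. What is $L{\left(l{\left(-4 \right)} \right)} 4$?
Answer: $-46$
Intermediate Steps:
$l{\left(v \right)} = - \frac{6}{v}$
$L{\left(l{\left(-4 \right)} \right)} 4 = \left(-10 - - \frac{6}{-4}\right) 4 = \left(-10 - \left(-6\right) \left(- \frac{1}{4}\right)\right) 4 = \left(-10 - \frac{3}{2}\right) 4 = \left(- \frac{23}{2}\right) 4 = -46$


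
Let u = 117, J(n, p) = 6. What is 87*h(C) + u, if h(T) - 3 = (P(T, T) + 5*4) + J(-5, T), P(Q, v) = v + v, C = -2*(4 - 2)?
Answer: 1944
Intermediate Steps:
C = -4 (C = -2*2 = -4)
P(Q, v) = 2*v
h(T) = 29 + 2*T (h(T) = 3 + ((2*T + 5*4) + 6) = 3 + ((2*T + 20) + 6) = 3 + ((20 + 2*T) + 6) = 3 + (26 + 2*T) = 29 + 2*T)
87*h(C) + u = 87*(29 + 2*(-4)) + 117 = 87*(29 - 8) + 117 = 87*21 + 117 = 1827 + 117 = 1944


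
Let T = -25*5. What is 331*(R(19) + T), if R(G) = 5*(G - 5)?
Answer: -18205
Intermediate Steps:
R(G) = -25 + 5*G (R(G) = 5*(-5 + G) = -25 + 5*G)
T = -125
331*(R(19) + T) = 331*((-25 + 5*19) - 125) = 331*((-25 + 95) - 125) = 331*(70 - 125) = 331*(-55) = -18205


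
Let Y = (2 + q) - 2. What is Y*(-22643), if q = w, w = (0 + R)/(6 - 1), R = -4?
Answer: 90572/5 ≈ 18114.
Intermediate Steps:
w = -⅘ (w = (0 - 4)/(6 - 1) = -4/5 = -4*⅕ = -⅘ ≈ -0.80000)
q = -⅘ ≈ -0.80000
Y = -⅘ (Y = (2 - ⅘) - 2 = 6/5 - 2 = -⅘ ≈ -0.80000)
Y*(-22643) = -⅘*(-22643) = 90572/5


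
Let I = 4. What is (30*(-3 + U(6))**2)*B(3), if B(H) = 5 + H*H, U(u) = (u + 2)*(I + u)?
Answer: 2490180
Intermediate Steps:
U(u) = (2 + u)*(4 + u) (U(u) = (u + 2)*(4 + u) = (2 + u)*(4 + u))
B(H) = 5 + H**2
(30*(-3 + U(6))**2)*B(3) = (30*(-3 + (8 + 6**2 + 6*6))**2)*(5 + 3**2) = (30*(-3 + (8 + 36 + 36))**2)*(5 + 9) = (30*(-3 + 80)**2)*14 = (30*77**2)*14 = (30*5929)*14 = 177870*14 = 2490180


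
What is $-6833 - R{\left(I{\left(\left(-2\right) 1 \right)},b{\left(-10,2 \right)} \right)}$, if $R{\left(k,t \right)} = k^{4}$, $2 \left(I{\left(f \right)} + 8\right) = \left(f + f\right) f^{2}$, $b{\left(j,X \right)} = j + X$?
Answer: $-72369$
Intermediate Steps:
$b{\left(j,X \right)} = X + j$
$I{\left(f \right)} = -8 + f^{3}$ ($I{\left(f \right)} = -8 + \frac{\left(f + f\right) f^{2}}{2} = -8 + \frac{2 f f^{2}}{2} = -8 + \frac{2 f^{3}}{2} = -8 + f^{3}$)
$-6833 - R{\left(I{\left(\left(-2\right) 1 \right)},b{\left(-10,2 \right)} \right)} = -6833 - \left(-8 + \left(\left(-2\right) 1\right)^{3}\right)^{4} = -6833 - \left(-8 + \left(-2\right)^{3}\right)^{4} = -6833 - \left(-8 - 8\right)^{4} = -6833 - \left(-16\right)^{4} = -6833 - 65536 = -72369$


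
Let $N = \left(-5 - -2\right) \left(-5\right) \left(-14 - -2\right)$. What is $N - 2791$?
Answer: $-2971$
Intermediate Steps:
$N = -180$ ($N = \left(-5 + 2\right) \left(-5\right) \left(-14 + 2\right) = \left(-3\right) \left(-5\right) \left(-12\right) = 15 \left(-12\right) = -180$)
$N - 2791 = -180 - 2791 = -2971$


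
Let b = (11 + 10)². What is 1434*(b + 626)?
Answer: 1530078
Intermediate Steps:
b = 441 (b = 21² = 441)
1434*(b + 626) = 1434*(441 + 626) = 1434*1067 = 1530078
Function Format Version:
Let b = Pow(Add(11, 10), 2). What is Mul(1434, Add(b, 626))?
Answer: 1530078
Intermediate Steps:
b = 441 (b = Pow(21, 2) = 441)
Mul(1434, Add(b, 626)) = Mul(1434, Add(441, 626)) = Mul(1434, 1067) = 1530078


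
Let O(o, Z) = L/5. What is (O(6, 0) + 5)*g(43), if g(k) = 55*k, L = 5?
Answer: 14190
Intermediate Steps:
O(o, Z) = 1 (O(o, Z) = 5/5 = 5*(⅕) = 1)
(O(6, 0) + 5)*g(43) = (1 + 5)*(55*43) = 6*2365 = 14190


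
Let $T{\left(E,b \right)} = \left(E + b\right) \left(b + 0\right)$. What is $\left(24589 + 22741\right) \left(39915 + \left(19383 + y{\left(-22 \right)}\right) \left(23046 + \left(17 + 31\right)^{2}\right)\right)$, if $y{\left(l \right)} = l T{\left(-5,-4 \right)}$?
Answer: $22307659137450$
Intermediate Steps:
$T{\left(E,b \right)} = b \left(E + b\right)$ ($T{\left(E,b \right)} = \left(E + b\right) b = b \left(E + b\right)$)
$y{\left(l \right)} = 36 l$ ($y{\left(l \right)} = l \left(- 4 \left(-5 - 4\right)\right) = l \left(\left(-4\right) \left(-9\right)\right) = l 36 = 36 l$)
$\left(24589 + 22741\right) \left(39915 + \left(19383 + y{\left(-22 \right)}\right) \left(23046 + \left(17 + 31\right)^{2}\right)\right) = \left(24589 + 22741\right) \left(39915 + \left(19383 + 36 \left(-22\right)\right) \left(23046 + \left(17 + 31\right)^{2}\right)\right) = 47330 \left(39915 + \left(19383 - 792\right) \left(23046 + 48^{2}\right)\right) = 47330 \left(39915 + 18591 \left(23046 + 2304\right)\right) = 47330 \left(39915 + 18591 \cdot 25350\right) = 47330 \left(39915 + 471281850\right) = 47330 \cdot 471321765 = 22307659137450$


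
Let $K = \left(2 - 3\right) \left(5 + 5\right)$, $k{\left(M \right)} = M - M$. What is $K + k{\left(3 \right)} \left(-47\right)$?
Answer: $-10$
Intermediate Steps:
$k{\left(M \right)} = 0$
$K = -10$ ($K = \left(-1\right) 10 = -10$)
$K + k{\left(3 \right)} \left(-47\right) = -10 + 0 \left(-47\right) = -10 + 0 = -10$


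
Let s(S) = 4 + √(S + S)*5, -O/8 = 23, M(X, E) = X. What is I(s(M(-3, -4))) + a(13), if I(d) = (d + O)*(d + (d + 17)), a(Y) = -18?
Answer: -4818 - 1675*I*√6 ≈ -4818.0 - 4102.9*I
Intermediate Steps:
O = -184 (O = -8*23 = -184)
s(S) = 4 + 5*√2*√S (s(S) = 4 + √(2*S)*5 = 4 + (√2*√S)*5 = 4 + 5*√2*√S)
I(d) = (-184 + d)*(17 + 2*d) (I(d) = (d - 184)*(d + (d + 17)) = (-184 + d)*(d + (17 + d)) = (-184 + d)*(17 + 2*d))
I(s(M(-3, -4))) + a(13) = (-3128 - 351*(4 + 5*√2*√(-3)) + 2*(4 + 5*√2*√(-3))²) - 18 = (-3128 - 351*(4 + 5*√2*(I*√3)) + 2*(4 + 5*√2*(I*√3))²) - 18 = (-3128 - 351*(4 + 5*I*√6) + 2*(4 + 5*I*√6)²) - 18 = (-3128 + (-1404 - 1755*I*√6) + 2*(4 + 5*I*√6)²) - 18 = (-4532 + 2*(4 + 5*I*√6)² - 1755*I*√6) - 18 = -4550 + 2*(4 + 5*I*√6)² - 1755*I*√6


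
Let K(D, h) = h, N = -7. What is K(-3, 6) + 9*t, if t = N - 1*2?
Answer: -75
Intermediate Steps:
t = -9 (t = -7 - 1*2 = -7 - 2 = -9)
K(-3, 6) + 9*t = 6 + 9*(-9) = 6 - 81 = -75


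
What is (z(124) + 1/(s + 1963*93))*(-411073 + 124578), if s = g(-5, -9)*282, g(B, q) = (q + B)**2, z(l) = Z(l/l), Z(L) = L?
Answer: -6194334440/21621 ≈ -2.8650e+5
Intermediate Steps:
z(l) = 1 (z(l) = l/l = 1)
g(B, q) = (B + q)**2
s = 55272 (s = (-5 - 9)**2*282 = (-14)**2*282 = 196*282 = 55272)
(z(124) + 1/(s + 1963*93))*(-411073 + 124578) = (1 + 1/(55272 + 1963*93))*(-411073 + 124578) = (1 + 1/(55272 + 182559))*(-286495) = (1 + 1/237831)*(-286495) = (237832/237831)*(-286495) = -6194334440/21621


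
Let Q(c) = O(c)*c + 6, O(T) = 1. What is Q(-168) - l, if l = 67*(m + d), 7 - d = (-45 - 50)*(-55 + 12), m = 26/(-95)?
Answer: 25942822/95 ≈ 2.7308e+5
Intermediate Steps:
m = -26/95 (m = 26*(-1/95) = -26/95 ≈ -0.27368)
Q(c) = 6 + c (Q(c) = 1*c + 6 = c + 6 = 6 + c)
d = -4078 (d = 7 - (-45 - 50)*(-55 + 12) = 7 - (-95)*(-43) = 7 - 1*4085 = 7 - 4085 = -4078)
l = -25958212/95 (l = 67*(-26/95 - 4078) = 67*(-387436/95) = -25958212/95 ≈ -2.7324e+5)
Q(-168) - l = (6 - 168) - 1*(-25958212/95) = -162 + 25958212/95 = 25942822/95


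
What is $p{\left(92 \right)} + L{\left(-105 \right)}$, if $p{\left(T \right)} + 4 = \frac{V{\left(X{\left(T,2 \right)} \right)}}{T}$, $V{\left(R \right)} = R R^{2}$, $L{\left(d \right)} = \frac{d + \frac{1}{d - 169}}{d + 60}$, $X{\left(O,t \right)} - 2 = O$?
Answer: $\frac{2559802553}{283590} \approx 9026.4$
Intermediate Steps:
$X{\left(O,t \right)} = 2 + O$
$L{\left(d \right)} = \frac{d + \frac{1}{-169 + d}}{60 + d}$
$V{\left(R \right)} = R^{3}$
$p{\left(T \right)} = -4 + \frac{\left(2 + T\right)^{3}}{T}$
$p{\left(92 \right)} + L{\left(-105 \right)} = \left(-4 + \frac{\left(2 + 92\right)^{3}}{92}\right) + \frac{-1 - \left(-105\right)^{2} + 169 \left(-105\right)}{10140 - \left(-105\right)^{2} + 109 \left(-105\right)} = \left(-4 + \frac{94^{3}}{92}\right) + \frac{-1 - 11025 - 17745}{10140 - 11025 - 11445} = \left(-4 + \frac{1}{92} \cdot 830584\right) + \frac{-1 - 11025 - 17745}{10140 - 11025 - 11445} = \left(-4 + \frac{207646}{23}\right) + \frac{1}{-12330} \left(-28771\right) = \frac{207554}{23} - - \frac{28771}{12330} = \frac{207554}{23} + \frac{28771}{12330} = \frac{2559802553}{283590}$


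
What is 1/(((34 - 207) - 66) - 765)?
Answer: -1/1004 ≈ -0.00099602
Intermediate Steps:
1/(((34 - 207) - 66) - 765) = 1/((-173 - 66) - 765) = 1/(-239 - 765) = 1/(-1004) = -1/1004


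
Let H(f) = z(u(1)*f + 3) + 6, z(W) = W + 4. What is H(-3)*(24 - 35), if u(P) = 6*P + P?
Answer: 88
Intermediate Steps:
u(P) = 7*P
z(W) = 4 + W
H(f) = 13 + 7*f (H(f) = (4 + ((7*1)*f + 3)) + 6 = (4 + (7*f + 3)) + 6 = (4 + (3 + 7*f)) + 6 = (7 + 7*f) + 6 = 13 + 7*f)
H(-3)*(24 - 35) = (13 + 7*(-3))*(24 - 35) = (13 - 21)*(-11) = -8*(-11) = 88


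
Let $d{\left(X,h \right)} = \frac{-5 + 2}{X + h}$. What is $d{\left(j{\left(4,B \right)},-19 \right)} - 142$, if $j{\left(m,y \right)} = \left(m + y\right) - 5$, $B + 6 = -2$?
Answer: $- \frac{3973}{28} \approx -141.89$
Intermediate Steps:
$B = -8$ ($B = -6 - 2 = -8$)
$j{\left(m,y \right)} = -5 + m + y$
$d{\left(X,h \right)} = - \frac{3}{X + h}$
$d{\left(j{\left(4,B \right)},-19 \right)} - 142 = - \frac{3}{\left(-5 + 4 - 8\right) - 19} - 142 = - \frac{3}{-9 - 19} - 142 = - \frac{3}{-28} - 142 = \left(-3\right) \left(- \frac{1}{28}\right) - 142 = \frac{3}{28} - 142 = - \frac{3973}{28}$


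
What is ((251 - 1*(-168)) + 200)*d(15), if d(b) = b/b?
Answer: 619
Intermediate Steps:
d(b) = 1
((251 - 1*(-168)) + 200)*d(15) = ((251 - 1*(-168)) + 200)*1 = ((251 + 168) + 200)*1 = (419 + 200)*1 = 619*1 = 619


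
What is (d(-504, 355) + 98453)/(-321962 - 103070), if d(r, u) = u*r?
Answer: 80467/425032 ≈ 0.18932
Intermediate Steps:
d(r, u) = r*u
(d(-504, 355) + 98453)/(-321962 - 103070) = (-504*355 + 98453)/(-321962 - 103070) = (-178920 + 98453)/(-425032) = -80467*(-1/425032) = 80467/425032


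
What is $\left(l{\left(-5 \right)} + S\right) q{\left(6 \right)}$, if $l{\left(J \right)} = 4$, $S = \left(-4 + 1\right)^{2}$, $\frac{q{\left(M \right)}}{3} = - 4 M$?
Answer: $-936$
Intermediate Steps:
$q{\left(M \right)} = - 12 M$ ($q{\left(M \right)} = 3 \left(- 4 M\right) = - 12 M$)
$S = 9$ ($S = \left(-3\right)^{2} = 9$)
$\left(l{\left(-5 \right)} + S\right) q{\left(6 \right)} = \left(4 + 9\right) \left(\left(-12\right) 6\right) = 13 \left(-72\right) = -936$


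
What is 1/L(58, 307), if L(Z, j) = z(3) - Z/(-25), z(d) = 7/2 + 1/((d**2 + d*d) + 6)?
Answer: 600/3517 ≈ 0.17060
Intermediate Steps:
z(d) = 7/2 + 1/(6 + 2*d**2) (z(d) = 7*(1/2) + 1/((d**2 + d**2) + 6) = 7/2 + 1/(2*d**2 + 6) = 7/2 + 1/(6 + 2*d**2))
L(Z, j) = 85/24 + Z/25 (L(Z, j) = (22 + 7*3**2)/(2*(3 + 3**2)) - Z/(-25) = (22 + 7*9)/(2*(3 + 9)) - Z*(-1)/25 = (1/2)*(22 + 63)/12 - (-1)*Z/25 = (1/2)*(1/12)*85 + Z/25 = 85/24 + Z/25)
1/L(58, 307) = 1/(85/24 + (1/25)*58) = 1/(85/24 + 58/25) = 1/(3517/600) = 600/3517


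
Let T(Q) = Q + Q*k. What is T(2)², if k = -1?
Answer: 0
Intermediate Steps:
T(Q) = 0 (T(Q) = Q + Q*(-1) = Q - Q = 0)
T(2)² = 0² = 0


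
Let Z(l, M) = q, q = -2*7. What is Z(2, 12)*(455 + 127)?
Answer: -8148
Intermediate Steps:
q = -14
Z(l, M) = -14
Z(2, 12)*(455 + 127) = -14*(455 + 127) = -14*582 = -8148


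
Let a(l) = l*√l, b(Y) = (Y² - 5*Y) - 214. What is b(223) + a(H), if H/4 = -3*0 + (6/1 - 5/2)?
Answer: 48400 + 14*√14 ≈ 48452.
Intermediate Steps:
b(Y) = -214 + Y² - 5*Y
H = 14 (H = 4*(-3*0 + (6/1 - 5/2)) = 4*(0 + (6*1 - 5*½)) = 4*(0 + (6 - 5/2)) = 4*(0 + 7/2) = 4*(7/2) = 14)
a(l) = l^(3/2)
b(223) + a(H) = (-214 + 223² - 5*223) + 14^(3/2) = (-214 + 49729 - 1115) + 14*√14 = 48400 + 14*√14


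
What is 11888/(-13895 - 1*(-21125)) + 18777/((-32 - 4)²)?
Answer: 8398031/520560 ≈ 16.133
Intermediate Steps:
11888/(-13895 - 1*(-21125)) + 18777/((-32 - 4)²) = 11888/(-13895 + 21125) + 18777/((-36)²) = 11888/7230 + 18777/1296 = 11888*(1/7230) + 18777*(1/1296) = 5944/3615 + 6259/432 = 8398031/520560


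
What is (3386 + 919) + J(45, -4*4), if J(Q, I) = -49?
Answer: 4256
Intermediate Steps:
(3386 + 919) + J(45, -4*4) = (3386 + 919) - 49 = 4305 - 49 = 4256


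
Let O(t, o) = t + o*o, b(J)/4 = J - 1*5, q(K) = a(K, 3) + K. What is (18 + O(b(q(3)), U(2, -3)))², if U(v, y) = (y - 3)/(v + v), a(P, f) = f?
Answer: 9409/16 ≈ 588.06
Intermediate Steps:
U(v, y) = (-3 + y)/(2*v) (U(v, y) = (-3 + y)/((2*v)) = (-3 + y)*(1/(2*v)) = (-3 + y)/(2*v))
q(K) = 3 + K
b(J) = -20 + 4*J (b(J) = 4*(J - 1*5) = 4*(J - 5) = 4*(-5 + J) = -20 + 4*J)
O(t, o) = t + o²
(18 + O(b(q(3)), U(2, -3)))² = (18 + ((-20 + 4*(3 + 3)) + ((½)*(-3 - 3)/2)²))² = (18 + ((-20 + 4*6) + ((½)*(½)*(-6))²))² = (18 + ((-20 + 24) + (-3/2)²))² = (18 + (4 + 9/4))² = (18 + 25/4)² = (97/4)² = 9409/16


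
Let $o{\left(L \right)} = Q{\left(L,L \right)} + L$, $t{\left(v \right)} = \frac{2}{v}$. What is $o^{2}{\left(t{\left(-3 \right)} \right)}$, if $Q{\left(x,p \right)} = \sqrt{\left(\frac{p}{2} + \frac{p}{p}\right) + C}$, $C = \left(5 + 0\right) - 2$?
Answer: $\frac{\left(2 - \sqrt{33}\right)^{2}}{9} \approx 1.558$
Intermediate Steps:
$C = 3$ ($C = 5 - 2 = 3$)
$Q{\left(x,p \right)} = \sqrt{4 + \frac{p}{2}}$ ($Q{\left(x,p \right)} = \sqrt{\left(\frac{p}{2} + \frac{p}{p}\right) + 3} = \sqrt{\left(p \frac{1}{2} + 1\right) + 3} = \sqrt{\left(\frac{p}{2} + 1\right) + 3} = \sqrt{\left(1 + \frac{p}{2}\right) + 3} = \sqrt{4 + \frac{p}{2}}$)
$o{\left(L \right)} = L + \frac{\sqrt{16 + 2 L}}{2}$ ($o{\left(L \right)} = \frac{\sqrt{16 + 2 L}}{2} + L = L + \frac{\sqrt{16 + 2 L}}{2}$)
$o^{2}{\left(t{\left(-3 \right)} \right)} = \left(\frac{2}{-3} + \frac{\sqrt{16 + 2 \frac{2}{-3}}}{2}\right)^{2} = \left(2 \left(- \frac{1}{3}\right) + \frac{\sqrt{16 + 2 \cdot 2 \left(- \frac{1}{3}\right)}}{2}\right)^{2} = \left(- \frac{2}{3} + \frac{\sqrt{16 + 2 \left(- \frac{2}{3}\right)}}{2}\right)^{2} = \left(- \frac{2}{3} + \frac{\sqrt{16 - \frac{4}{3}}}{2}\right)^{2} = \left(- \frac{2}{3} + \frac{\sqrt{\frac{44}{3}}}{2}\right)^{2} = \left(- \frac{2}{3} + \frac{\frac{2}{3} \sqrt{33}}{2}\right)^{2} = \left(- \frac{2}{3} + \frac{\sqrt{33}}{3}\right)^{2}$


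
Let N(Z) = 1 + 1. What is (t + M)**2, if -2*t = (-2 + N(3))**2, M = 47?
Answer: 2209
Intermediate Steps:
N(Z) = 2
t = 0 (t = -(-2 + 2)**2/2 = -1/2*0**2 = -1/2*0 = 0)
(t + M)**2 = (0 + 47)**2 = 47**2 = 2209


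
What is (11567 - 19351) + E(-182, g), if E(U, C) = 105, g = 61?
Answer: -7679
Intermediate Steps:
(11567 - 19351) + E(-182, g) = (11567 - 19351) + 105 = -7784 + 105 = -7679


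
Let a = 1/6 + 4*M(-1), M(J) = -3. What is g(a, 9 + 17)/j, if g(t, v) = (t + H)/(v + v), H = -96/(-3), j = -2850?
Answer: -121/889200 ≈ -0.00013608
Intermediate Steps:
H = 32 (H = -96*(-1/3) = 32)
a = -71/6 (a = 1/6 + 4*(-3) = 1/6 - 12 = -71/6 ≈ -11.833)
g(t, v) = (32 + t)/(2*v) (g(t, v) = (t + 32)/(v + v) = (32 + t)/((2*v)) = (32 + t)*(1/(2*v)) = (32 + t)/(2*v))
g(a, 9 + 17)/j = ((32 - 71/6)/(2*(9 + 17)))/(-2850) = ((1/2)*(121/6)/26)*(-1/2850) = ((1/2)*(1/26)*(121/6))*(-1/2850) = (121/312)*(-1/2850) = -121/889200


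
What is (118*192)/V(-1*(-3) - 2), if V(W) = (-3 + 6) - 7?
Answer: -5664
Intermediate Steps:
V(W) = -4 (V(W) = 3 - 7 = -4)
(118*192)/V(-1*(-3) - 2) = (118*192)/(-4) = 22656*(-1/4) = -5664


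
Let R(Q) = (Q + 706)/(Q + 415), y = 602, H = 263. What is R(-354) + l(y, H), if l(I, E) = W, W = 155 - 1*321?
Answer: -9774/61 ≈ -160.23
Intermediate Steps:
W = -166 (W = 155 - 321 = -166)
R(Q) = (706 + Q)/(415 + Q)
l(I, E) = -166
R(-354) + l(y, H) = (706 - 354)/(415 - 354) - 166 = 352/61 - 166 = -9774/61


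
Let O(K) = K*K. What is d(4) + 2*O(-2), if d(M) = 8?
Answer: 16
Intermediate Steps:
O(K) = K**2
d(4) + 2*O(-2) = 8 + 2*(-2)**2 = 8 + 2*4 = 8 + 8 = 16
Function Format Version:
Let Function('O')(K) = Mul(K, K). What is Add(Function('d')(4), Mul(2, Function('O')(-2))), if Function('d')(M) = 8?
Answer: 16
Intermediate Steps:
Function('O')(K) = Pow(K, 2)
Add(Function('d')(4), Mul(2, Function('O')(-2))) = Add(8, Mul(2, Pow(-2, 2))) = Add(8, Mul(2, 4)) = Add(8, 8) = 16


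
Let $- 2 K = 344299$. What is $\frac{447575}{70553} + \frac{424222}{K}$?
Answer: $\frac{94239355393}{24291327347} \approx 3.8795$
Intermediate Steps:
$K = - \frac{344299}{2}$ ($K = \left(- \frac{1}{2}\right) 344299 = - \frac{344299}{2} \approx -1.7215 \cdot 10^{5}$)
$\frac{447575}{70553} + \frac{424222}{K} = \frac{447575}{70553} + \frac{424222}{- \frac{344299}{2}} = 447575 \cdot \frac{1}{70553} + 424222 \left(- \frac{2}{344299}\right) = \frac{447575}{70553} - \frac{848444}{344299} = \frac{94239355393}{24291327347}$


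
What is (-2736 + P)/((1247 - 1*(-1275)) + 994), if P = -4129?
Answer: -6865/3516 ≈ -1.9525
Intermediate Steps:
(-2736 + P)/((1247 - 1*(-1275)) + 994) = (-2736 - 4129)/((1247 - 1*(-1275)) + 994) = -6865/((1247 + 1275) + 994) = -6865/(2522 + 994) = -6865/3516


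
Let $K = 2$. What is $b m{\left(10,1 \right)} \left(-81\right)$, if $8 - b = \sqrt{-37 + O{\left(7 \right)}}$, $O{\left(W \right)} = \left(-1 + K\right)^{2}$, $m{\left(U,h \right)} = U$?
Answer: $-6480 + 4860 i \approx -6480.0 + 4860.0 i$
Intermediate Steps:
$O{\left(W \right)} = 1$ ($O{\left(W \right)} = \left(-1 + 2\right)^{2} = 1^{2} = 1$)
$b = 8 - 6 i$ ($b = 8 - \sqrt{-37 + 1} = 8 - \sqrt{-36} = 8 - 6 i \approx 8.0 - 6.0 i$)
$b m{\left(10,1 \right)} \left(-81\right) = \left(8 - 6 i\right) 10 \left(-81\right) = \left(80 - 60 i\right) \left(-81\right) = -6480 + 4860 i$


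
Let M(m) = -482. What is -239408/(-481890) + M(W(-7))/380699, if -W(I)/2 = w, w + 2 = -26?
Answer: 45455057606/91727520555 ≈ 0.49554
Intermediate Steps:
w = -28 (w = -2 - 26 = -28)
W(I) = 56 (W(I) = -2*(-28) = 56)
-239408/(-481890) + M(W(-7))/380699 = -239408/(-481890) - 482/380699 = -239408*(-1/481890) - 482*1/380699 = 119704/240945 - 482/380699 = 45455057606/91727520555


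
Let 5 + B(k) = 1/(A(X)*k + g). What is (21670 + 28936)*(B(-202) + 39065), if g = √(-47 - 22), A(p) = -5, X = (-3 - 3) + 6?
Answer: 2016537875602900/1020169 - 50606*I*√69/1020169 ≈ 1.9767e+9 - 0.41205*I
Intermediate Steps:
X = 0 (X = -6 + 6 = 0)
g = I*√69 (g = √(-69) = I*√69 ≈ 8.3066*I)
B(k) = -5 + 1/(-5*k + I*√69)
(21670 + 28936)*(B(-202) + 39065) = (21670 + 28936)*((1 + 25*(-202) - 5*I*√69)/(-5*(-202) + I*√69) + 39065) = 50606*((1 - 5050 - 5*I*√69)/(1010 + I*√69) + 39065) = 50606*((-5049 - 5*I*√69)/(1010 + I*√69) + 39065) = 50606*(39065 + (-5049 - 5*I*√69)/(1010 + I*√69)) = 1976923390 + 50606*(-5049 - 5*I*√69)/(1010 + I*√69)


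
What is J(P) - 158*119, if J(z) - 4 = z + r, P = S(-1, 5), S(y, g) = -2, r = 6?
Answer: -18794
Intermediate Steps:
P = -2
J(z) = 10 + z (J(z) = 4 + (z + 6) = 4 + (6 + z) = 10 + z)
J(P) - 158*119 = (10 - 2) - 158*119 = 8 - 18802 = -18794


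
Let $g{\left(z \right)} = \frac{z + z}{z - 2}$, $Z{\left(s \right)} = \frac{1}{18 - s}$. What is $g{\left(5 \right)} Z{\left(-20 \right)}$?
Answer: $\frac{5}{57} \approx 0.087719$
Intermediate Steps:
$g{\left(z \right)} = \frac{2 z}{-2 + z}$
$g{\left(5 \right)} Z{\left(-20 \right)} = 2 \cdot 5 \frac{1}{-2 + 5} \left(- \frac{1}{-18 - 20}\right) = 2 \cdot 5 \cdot \frac{1}{3} \left(- \frac{1}{-38}\right) = 2 \cdot 5 \cdot \frac{1}{3} \left(\left(-1\right) \left(- \frac{1}{38}\right)\right) = \frac{10}{3} \cdot \frac{1}{38} = \frac{5}{57}$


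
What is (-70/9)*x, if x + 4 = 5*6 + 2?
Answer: -1960/9 ≈ -217.78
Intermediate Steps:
x = 28 (x = -4 + (5*6 + 2) = -4 + (30 + 2) = -4 + 32 = 28)
(-70/9)*x = -70/9*28 = -1960/9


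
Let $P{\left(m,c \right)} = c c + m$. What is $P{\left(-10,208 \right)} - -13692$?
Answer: $56946$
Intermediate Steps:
$P{\left(m,c \right)} = m + c^{2}$ ($P{\left(m,c \right)} = c^{2} + m = m + c^{2}$)
$P{\left(-10,208 \right)} - -13692 = \left(-10 + 208^{2}\right) - -13692 = \left(-10 + 43264\right) + 13692 = 43254 + 13692 = 56946$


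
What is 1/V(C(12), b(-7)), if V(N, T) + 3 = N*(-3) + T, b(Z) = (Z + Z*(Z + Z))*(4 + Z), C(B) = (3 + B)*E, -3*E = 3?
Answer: -1/231 ≈ -0.0043290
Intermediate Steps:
E = -1 (E = -1/3*3 = -1)
C(B) = -3 - B (C(B) = (3 + B)*(-1) = -3 - B)
b(Z) = (4 + Z)*(Z + 2*Z**2) (b(Z) = (Z + Z*(2*Z))*(4 + Z) = (Z + 2*Z**2)*(4 + Z) = (4 + Z)*(Z + 2*Z**2))
V(N, T) = -3 + T - 3*N (V(N, T) = -3 + (N*(-3) + T) = -3 + (-3*N + T) = -3 + (T - 3*N) = -3 + T - 3*N)
1/V(C(12), b(-7)) = 1/(-3 - 7*(4 + 2*(-7)**2 + 9*(-7)) - 3*(-3 - 1*12)) = 1/(-3 - 7*(4 + 2*49 - 63) - 3*(-3 - 12)) = 1/(-3 - 7*(4 + 98 - 63) - 3*(-15)) = 1/(-3 - 7*39 + 45) = 1/(-3 - 273 + 45) = 1/(-231) = -1/231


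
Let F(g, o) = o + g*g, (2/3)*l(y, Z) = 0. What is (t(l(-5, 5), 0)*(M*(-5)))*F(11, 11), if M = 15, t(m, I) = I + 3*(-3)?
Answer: 89100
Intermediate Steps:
l(y, Z) = 0 (l(y, Z) = (3/2)*0 = 0)
t(m, I) = -9 + I (t(m, I) = I - 9 = -9 + I)
F(g, o) = o + g²
(t(l(-5, 5), 0)*(M*(-5)))*F(11, 11) = ((-9 + 0)*(15*(-5)))*(11 + 11²) = (-9*(-75))*(11 + 121) = 675*132 = 89100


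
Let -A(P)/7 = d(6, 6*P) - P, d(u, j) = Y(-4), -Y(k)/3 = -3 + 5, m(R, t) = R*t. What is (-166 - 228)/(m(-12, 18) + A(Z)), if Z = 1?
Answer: 394/167 ≈ 2.3593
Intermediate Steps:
Y(k) = -6 (Y(k) = -3*(-3 + 5) = -3*2 = -6)
d(u, j) = -6
A(P) = 42 + 7*P (A(P) = -7*(-6 - P) = 42 + 7*P)
(-166 - 228)/(m(-12, 18) + A(Z)) = (-166 - 228)/(-12*18 + (42 + 7*1)) = -394/(-216 + (42 + 7)) = -394/(-216 + 49) = -394/(-167) = -394*(-1/167) = 394/167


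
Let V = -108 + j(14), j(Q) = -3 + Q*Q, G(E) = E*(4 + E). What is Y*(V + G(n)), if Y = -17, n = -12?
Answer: -3077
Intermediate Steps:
j(Q) = -3 + Q²
V = 85 (V = -108 + (-3 + 14²) = -108 + (-3 + 196) = -108 + 193 = 85)
Y*(V + G(n)) = -17*(85 - 12*(4 - 12)) = -17*(85 - 12*(-8)) = -17*(85 + 96) = -17*181 = -3077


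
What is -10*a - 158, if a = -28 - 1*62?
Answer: 742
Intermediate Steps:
a = -90 (a = -28 - 62 = -90)
-10*a - 158 = -10*(-90) - 158 = 900 - 158 = 742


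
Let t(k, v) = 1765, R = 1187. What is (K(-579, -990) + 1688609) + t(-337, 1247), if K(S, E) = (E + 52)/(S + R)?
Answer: 513873227/304 ≈ 1.6904e+6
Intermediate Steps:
K(S, E) = (52 + E)/(1187 + S) (K(S, E) = (E + 52)/(S + 1187) = (52 + E)/(1187 + S))
(K(-579, -990) + 1688609) + t(-337, 1247) = ((52 - 990)/(1187 - 579) + 1688609) + 1765 = (-938/608 + 1688609) + 1765 = ((1/608)*(-938) + 1688609) + 1765 = (-469/304 + 1688609) + 1765 = 513336667/304 + 1765 = 513873227/304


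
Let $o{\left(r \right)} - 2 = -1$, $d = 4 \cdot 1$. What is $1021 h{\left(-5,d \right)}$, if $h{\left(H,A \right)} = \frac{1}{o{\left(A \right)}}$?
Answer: $1021$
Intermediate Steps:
$d = 4$
$o{\left(r \right)} = 1$ ($o{\left(r \right)} = 2 - 1 = 1$)
$h{\left(H,A \right)} = 1$ ($h{\left(H,A \right)} = 1^{-1} = 1$)
$1021 h{\left(-5,d \right)} = 1021 \cdot 1 = 1021$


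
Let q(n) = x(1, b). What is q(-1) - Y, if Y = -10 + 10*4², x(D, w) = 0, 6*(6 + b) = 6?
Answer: -150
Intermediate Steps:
b = -5 (b = -6 + (⅙)*6 = -6 + 1 = -5)
q(n) = 0
Y = 150 (Y = -10 + 10*16 = -10 + 160 = 150)
q(-1) - Y = 0 - 1*150 = 0 - 150 = -150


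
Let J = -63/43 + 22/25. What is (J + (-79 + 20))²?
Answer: 4102914916/1155625 ≈ 3550.4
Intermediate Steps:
J = -629/1075 (J = -63*1/43 + 22*(1/25) = -63/43 + 22/25 = -629/1075 ≈ -0.58512)
(J + (-79 + 20))² = (-629/1075 + (-79 + 20))² = (-629/1075 - 59)² = (-64054/1075)² = 4102914916/1155625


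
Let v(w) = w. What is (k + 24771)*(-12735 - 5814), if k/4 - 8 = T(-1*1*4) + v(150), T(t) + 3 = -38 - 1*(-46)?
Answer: -471571227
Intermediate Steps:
T(t) = 5 (T(t) = -3 + (-38 - 1*(-46)) = -3 + (-38 + 46) = -3 + 8 = 5)
k = 652 (k = 32 + 4*(5 + 150) = 32 + 4*155 = 32 + 620 = 652)
(k + 24771)*(-12735 - 5814) = (652 + 24771)*(-12735 - 5814) = 25423*(-18549) = -471571227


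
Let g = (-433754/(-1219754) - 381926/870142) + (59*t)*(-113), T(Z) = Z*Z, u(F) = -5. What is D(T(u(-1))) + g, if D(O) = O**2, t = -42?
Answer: 74464672977526329/265339796267 ≈ 2.8064e+5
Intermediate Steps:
T(Z) = Z**2
g = 74298835604859454/265339796267 (g = (-433754/(-1219754) - 381926/870142) + (59*(-42))*(-113) = (-433754*(-1/1219754) - 381926*1/870142) - 2478*(-113) = (216877/609877 - 190963/435071) + 280014 = -22107048284/265339796267 + 280014 = 74298835604859454/265339796267 ≈ 2.8001e+5)
D(T(u(-1))) + g = ((-5)**2)**2 + 74298835604859454/265339796267 = 25**2 + 74298835604859454/265339796267 = 625 + 74298835604859454/265339796267 = 74464672977526329/265339796267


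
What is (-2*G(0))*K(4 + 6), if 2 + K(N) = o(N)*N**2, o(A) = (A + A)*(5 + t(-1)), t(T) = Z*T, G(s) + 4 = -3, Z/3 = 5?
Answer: -280028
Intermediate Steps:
Z = 15 (Z = 3*5 = 15)
G(s) = -7 (G(s) = -4 - 3 = -7)
t(T) = 15*T
o(A) = -20*A (o(A) = (A + A)*(5 + 15*(-1)) = (2*A)*(5 - 15) = (2*A)*(-10) = -20*A)
K(N) = -2 - 20*N**3 (K(N) = -2 + (-20*N)*N**2 = -2 - 20*N**3)
(-2*G(0))*K(4 + 6) = (-2*(-7))*(-2 - 20*(4 + 6)**3) = 14*(-2 - 20*10**3) = 14*(-2 - 20*1000) = 14*(-2 - 20000) = 14*(-20002) = -280028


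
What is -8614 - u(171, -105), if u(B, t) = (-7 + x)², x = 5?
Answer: -8618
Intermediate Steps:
u(B, t) = 4 (u(B, t) = (-7 + 5)² = (-2)² = 4)
-8614 - u(171, -105) = -8614 - 1*4 = -8614 - 4 = -8618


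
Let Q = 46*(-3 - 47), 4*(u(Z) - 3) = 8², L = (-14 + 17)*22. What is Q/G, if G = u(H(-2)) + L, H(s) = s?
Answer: -460/17 ≈ -27.059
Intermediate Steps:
L = 66 (L = 3*22 = 66)
u(Z) = 19 (u(Z) = 3 + (¼)*8² = 3 + (¼)*64 = 3 + 16 = 19)
Q = -2300 (Q = 46*(-50) = -2300)
G = 85 (G = 19 + 66 = 85)
Q/G = -2300/85 = -2300*1/85 = -460/17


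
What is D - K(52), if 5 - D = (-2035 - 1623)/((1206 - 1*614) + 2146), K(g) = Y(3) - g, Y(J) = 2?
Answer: 77124/1369 ≈ 56.336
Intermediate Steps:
K(g) = 2 - g
D = 8674/1369 (D = 5 - (-2035 - 1623)/((1206 - 1*614) + 2146) = 5 - (-3658)/((1206 - 614) + 2146) = 5 - (-3658)/(592 + 2146) = 5 - (-3658)/2738 = 5 - 1*(-1829/1369) = 5 + 1829/1369 = 8674/1369 ≈ 6.3360)
D - K(52) = 8674/1369 - (2 - 1*52) = 8674/1369 - (2 - 52) = 8674/1369 - 1*(-50) = 8674/1369 + 50 = 77124/1369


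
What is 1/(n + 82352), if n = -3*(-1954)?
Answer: 1/88214 ≈ 1.1336e-5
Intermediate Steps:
n = 5862
1/(n + 82352) = 1/(5862 + 82352) = 1/88214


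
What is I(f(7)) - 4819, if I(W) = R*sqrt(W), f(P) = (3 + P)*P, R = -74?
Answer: -4819 - 74*sqrt(70) ≈ -5438.1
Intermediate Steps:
f(P) = P*(3 + P)
I(W) = -74*sqrt(W)
I(f(7)) - 4819 = -74*sqrt(7)*sqrt(3 + 7) - 4819 = -74*sqrt(70) - 4819 = -4819 - 74*sqrt(70)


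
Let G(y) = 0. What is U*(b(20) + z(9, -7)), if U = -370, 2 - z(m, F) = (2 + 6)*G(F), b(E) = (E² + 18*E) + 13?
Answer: -286750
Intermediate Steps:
b(E) = 13 + E² + 18*E
z(m, F) = 2 (z(m, F) = 2 - (2 + 6)*0 = 2 - 8*0 = 2 - 1*0 = 2 + 0 = 2)
U*(b(20) + z(9, -7)) = -370*((13 + 20² + 18*20) + 2) = -370*((13 + 400 + 360) + 2) = -370*(773 + 2) = -370*775 = -286750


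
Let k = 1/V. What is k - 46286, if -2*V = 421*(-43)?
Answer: -837915456/18103 ≈ -46286.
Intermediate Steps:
V = 18103/2 (V = -421*(-43)/2 = -½*(-18103) = 18103/2 ≈ 9051.5)
k = 2/18103 (k = 1/(18103/2) = 2/18103 ≈ 0.00011048)
k - 46286 = 2/18103 - 46286 = -837915456/18103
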